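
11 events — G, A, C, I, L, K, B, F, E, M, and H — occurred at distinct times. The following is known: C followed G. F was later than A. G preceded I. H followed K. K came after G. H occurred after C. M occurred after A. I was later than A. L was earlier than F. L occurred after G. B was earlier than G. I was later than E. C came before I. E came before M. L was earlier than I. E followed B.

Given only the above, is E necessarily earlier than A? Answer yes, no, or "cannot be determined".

No chain of stated constraints runs from E to A, and none runs from A to E either.
So the relative order of E and A is not fixed by the given facts.

cannot be determined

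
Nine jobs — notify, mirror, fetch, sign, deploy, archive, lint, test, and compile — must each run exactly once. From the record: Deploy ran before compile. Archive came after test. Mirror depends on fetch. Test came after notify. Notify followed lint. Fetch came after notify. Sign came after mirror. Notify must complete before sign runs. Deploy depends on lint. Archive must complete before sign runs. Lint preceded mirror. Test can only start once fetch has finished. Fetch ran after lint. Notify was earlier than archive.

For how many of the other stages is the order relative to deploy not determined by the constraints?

6

Forced before deploy: lint; forced after deploy: compile.
That leaves archive, fetch, mirror, notify, sign, and test with no forced order relative to deploy — 6.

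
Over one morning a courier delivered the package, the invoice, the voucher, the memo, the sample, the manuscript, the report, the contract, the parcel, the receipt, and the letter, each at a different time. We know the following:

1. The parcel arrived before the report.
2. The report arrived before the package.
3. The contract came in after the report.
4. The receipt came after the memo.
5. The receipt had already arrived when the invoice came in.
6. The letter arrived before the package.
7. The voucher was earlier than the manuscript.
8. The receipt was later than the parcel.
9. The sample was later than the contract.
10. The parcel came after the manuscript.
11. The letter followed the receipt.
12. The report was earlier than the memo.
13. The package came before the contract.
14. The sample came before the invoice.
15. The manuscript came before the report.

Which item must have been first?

the voucher

The voucher has a chain of constraints placing it before every other item, so the voucher must be first.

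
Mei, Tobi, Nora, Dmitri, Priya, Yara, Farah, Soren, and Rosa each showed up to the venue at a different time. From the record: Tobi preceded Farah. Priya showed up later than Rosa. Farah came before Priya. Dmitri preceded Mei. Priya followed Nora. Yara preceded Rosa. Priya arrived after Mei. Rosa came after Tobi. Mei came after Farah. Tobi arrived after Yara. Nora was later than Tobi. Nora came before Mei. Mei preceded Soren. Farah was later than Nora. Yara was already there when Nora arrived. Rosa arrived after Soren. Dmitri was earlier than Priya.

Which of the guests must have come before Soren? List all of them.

Dmitri, Farah, Mei, Nora, Tobi, Yara

Directly stated before Soren: Mei.
Dmitri reaches Soren via Dmitri → Mei → Soren.
Farah reaches Soren via Farah → Mei → Soren.
Nora reaches Soren via Nora → Mei → Soren.
Likewise Tobi and Yara each reach Soren by chaining the stated constraints.
No chain forces Rosa (or any of the others) ahead of Soren.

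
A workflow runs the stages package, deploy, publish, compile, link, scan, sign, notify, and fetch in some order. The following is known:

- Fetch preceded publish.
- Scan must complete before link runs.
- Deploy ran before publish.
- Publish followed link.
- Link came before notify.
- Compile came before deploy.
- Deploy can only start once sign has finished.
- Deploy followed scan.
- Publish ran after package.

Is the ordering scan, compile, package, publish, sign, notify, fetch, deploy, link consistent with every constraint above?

The constraints require fetch before publish, but in the proposed sequence publish appears ahead of fetch. That one violation is enough.

no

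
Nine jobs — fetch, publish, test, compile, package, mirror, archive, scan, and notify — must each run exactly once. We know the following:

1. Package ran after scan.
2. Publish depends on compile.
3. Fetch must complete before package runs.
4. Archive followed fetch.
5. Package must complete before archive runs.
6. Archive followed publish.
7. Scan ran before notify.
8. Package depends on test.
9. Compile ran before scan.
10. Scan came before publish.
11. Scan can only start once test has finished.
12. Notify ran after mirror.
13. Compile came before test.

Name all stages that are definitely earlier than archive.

Directly stated before archive: fetch, package, and publish.
Compile reaches archive via compile → publish → archive.
Scan reaches archive via scan → package → archive.
Test reaches archive via test → package → archive.
No chain forces mirror (or any of the others) ahead of archive.

compile, fetch, package, publish, scan, test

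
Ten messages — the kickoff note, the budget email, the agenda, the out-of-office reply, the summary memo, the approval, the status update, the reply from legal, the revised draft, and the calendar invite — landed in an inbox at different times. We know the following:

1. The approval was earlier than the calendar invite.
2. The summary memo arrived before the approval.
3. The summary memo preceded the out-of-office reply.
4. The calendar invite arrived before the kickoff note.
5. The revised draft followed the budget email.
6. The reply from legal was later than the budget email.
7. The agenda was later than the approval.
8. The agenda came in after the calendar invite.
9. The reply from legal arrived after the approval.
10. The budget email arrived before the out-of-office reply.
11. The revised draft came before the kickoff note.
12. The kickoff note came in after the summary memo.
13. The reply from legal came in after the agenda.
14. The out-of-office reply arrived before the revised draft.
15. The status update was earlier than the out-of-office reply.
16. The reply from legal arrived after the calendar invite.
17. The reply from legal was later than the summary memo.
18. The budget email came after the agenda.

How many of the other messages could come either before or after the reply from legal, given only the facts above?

Forced before the reply from legal: the agenda, the approval, the budget email, the calendar invite, and the summary memo.
That leaves the kickoff note, the out-of-office reply, the revised draft, and the status update with no forced order relative to the reply from legal — 4.

4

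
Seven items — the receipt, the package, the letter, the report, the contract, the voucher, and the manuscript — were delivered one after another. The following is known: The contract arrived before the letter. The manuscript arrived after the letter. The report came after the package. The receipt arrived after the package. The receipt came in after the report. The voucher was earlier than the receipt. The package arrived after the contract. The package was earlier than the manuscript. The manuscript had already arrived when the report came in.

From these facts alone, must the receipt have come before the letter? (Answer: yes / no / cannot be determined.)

Tracing the constraints gives the letter → the manuscript → the report → the receipt, so the letter must come before the receipt.
That means the receipt cannot be before the letter.

no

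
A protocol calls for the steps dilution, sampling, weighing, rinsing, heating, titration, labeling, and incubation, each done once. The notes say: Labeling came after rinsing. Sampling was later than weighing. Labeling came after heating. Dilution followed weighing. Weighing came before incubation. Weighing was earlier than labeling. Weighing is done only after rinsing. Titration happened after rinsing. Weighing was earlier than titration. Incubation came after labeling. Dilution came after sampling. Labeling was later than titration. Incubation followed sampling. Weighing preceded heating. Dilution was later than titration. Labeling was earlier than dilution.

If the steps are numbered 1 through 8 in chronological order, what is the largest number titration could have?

5

Titration must come before dilution, incubation, and labeling — 3 steps forced after it.
Everything else can be placed before titration in some valid order, so titration can sit as late as position 8 − 3 = 5.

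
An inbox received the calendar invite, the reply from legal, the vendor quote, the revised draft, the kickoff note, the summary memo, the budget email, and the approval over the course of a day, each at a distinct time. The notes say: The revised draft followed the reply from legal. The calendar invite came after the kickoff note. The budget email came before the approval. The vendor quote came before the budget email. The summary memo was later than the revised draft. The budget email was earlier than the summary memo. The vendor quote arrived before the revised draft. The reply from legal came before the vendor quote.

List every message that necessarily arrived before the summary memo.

the budget email, the reply from legal, the revised draft, the vendor quote

Directly stated before the summary memo: the budget email and the revised draft.
The reply from legal reaches the summary memo via the reply from legal → the revised draft → the summary memo.
The vendor quote reaches the summary memo via the vendor quote → the revised draft → the summary memo.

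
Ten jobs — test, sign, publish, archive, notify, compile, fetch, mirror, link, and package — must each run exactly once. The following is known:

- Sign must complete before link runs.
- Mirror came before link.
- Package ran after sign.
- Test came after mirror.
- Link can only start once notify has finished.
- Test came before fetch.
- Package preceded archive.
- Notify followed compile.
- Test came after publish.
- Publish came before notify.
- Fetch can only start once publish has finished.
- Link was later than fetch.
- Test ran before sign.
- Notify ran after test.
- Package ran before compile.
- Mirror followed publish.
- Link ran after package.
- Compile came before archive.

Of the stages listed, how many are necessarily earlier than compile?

Directly stated before compile: package.
Mirror reaches compile via mirror → test → sign → package → compile.
Publish reaches compile via publish → test → sign → package → compile.
Sign reaches compile via sign → package → compile.
Likewise test reaches compile by chaining the stated constraints.
No chain forces fetch (or any of the others) ahead of compile.
That's mirror, package, publish, sign, and test — 5 in all.

5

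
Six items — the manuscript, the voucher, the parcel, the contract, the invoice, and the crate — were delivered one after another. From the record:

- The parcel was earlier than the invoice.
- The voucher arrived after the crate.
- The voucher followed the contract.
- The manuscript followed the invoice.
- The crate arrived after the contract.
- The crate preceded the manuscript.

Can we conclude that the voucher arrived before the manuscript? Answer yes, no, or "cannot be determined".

No chain of stated constraints runs from the voucher to the manuscript, and none runs from the manuscript to the voucher either.
So the relative order of the voucher and the manuscript is not fixed by the given facts.

cannot be determined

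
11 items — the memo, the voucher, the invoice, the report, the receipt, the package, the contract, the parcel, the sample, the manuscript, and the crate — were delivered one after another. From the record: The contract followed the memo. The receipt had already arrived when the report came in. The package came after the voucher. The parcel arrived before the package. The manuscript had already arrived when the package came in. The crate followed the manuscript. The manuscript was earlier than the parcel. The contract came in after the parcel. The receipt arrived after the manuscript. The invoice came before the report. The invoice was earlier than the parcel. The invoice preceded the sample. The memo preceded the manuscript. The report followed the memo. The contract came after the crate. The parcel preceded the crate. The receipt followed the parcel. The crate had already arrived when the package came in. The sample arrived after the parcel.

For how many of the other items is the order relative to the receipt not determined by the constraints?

Forced before the receipt: the invoice, the manuscript, the memo, and the parcel; forced after the receipt: the report.
That leaves the contract, the crate, the package, the sample, and the voucher with no forced order relative to the receipt — 5.

5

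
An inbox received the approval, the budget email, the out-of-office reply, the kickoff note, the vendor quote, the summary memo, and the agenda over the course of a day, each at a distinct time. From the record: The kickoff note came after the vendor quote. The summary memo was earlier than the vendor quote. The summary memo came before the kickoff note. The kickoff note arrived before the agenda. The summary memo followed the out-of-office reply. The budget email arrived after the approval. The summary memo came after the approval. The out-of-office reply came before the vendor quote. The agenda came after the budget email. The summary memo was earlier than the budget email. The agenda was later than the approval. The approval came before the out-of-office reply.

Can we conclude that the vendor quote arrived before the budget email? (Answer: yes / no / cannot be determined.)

cannot be determined

No chain of stated constraints runs from the vendor quote to the budget email, and none runs from the budget email to the vendor quote either.
So the relative order of the vendor quote and the budget email is not fixed by the given facts.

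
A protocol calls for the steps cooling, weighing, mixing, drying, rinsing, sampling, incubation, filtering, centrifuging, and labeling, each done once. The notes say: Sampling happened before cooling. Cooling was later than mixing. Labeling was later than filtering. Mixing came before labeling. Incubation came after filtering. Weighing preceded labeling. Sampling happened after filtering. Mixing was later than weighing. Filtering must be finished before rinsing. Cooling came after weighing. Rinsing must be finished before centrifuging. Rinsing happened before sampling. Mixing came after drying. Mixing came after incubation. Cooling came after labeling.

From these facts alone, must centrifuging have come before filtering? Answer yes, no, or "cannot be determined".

Tracing the constraints gives filtering → rinsing → centrifuging, so filtering must come before centrifuging.
That means centrifuging cannot be before filtering.

no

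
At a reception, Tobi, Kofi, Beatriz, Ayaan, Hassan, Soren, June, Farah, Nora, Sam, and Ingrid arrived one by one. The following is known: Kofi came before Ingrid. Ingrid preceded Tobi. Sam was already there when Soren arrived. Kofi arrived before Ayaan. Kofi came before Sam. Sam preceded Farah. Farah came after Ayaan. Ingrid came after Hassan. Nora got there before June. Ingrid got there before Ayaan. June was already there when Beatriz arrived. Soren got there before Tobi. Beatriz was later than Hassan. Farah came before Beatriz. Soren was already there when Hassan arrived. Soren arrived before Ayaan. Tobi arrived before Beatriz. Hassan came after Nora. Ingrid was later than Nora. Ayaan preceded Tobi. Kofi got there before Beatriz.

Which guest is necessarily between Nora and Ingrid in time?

Hassan

Tracing the constraints gives Nora → Hassan → Ingrid, so Hassan sits after Nora and before Ingrid.
No other guest is forced both after Nora and before Ingrid.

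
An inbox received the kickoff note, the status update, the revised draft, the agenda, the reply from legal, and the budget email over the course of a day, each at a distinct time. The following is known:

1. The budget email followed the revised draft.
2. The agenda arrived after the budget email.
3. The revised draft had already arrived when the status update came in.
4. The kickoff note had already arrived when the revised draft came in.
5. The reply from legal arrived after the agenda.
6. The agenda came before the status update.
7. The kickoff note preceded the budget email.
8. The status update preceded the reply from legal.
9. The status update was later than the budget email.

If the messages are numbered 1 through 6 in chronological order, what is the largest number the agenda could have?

The agenda must come before the reply from legal and the status update — 2 messages forced after it.
Everything else can be placed before the agenda in some valid order, so the agenda can sit as late as position 6 − 2 = 4.

4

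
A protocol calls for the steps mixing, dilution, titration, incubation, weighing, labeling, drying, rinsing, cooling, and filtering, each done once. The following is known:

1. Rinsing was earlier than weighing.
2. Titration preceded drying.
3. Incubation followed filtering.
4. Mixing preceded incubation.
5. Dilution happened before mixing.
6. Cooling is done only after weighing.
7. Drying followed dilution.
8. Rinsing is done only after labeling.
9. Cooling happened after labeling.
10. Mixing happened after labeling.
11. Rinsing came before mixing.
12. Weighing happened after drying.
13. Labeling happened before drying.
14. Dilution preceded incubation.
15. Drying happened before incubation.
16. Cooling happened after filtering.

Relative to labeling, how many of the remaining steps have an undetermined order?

3

Forced after labeling: cooling, drying, incubation, mixing, rinsing, and weighing.
That leaves dilution, filtering, and titration with no forced order relative to labeling — 3.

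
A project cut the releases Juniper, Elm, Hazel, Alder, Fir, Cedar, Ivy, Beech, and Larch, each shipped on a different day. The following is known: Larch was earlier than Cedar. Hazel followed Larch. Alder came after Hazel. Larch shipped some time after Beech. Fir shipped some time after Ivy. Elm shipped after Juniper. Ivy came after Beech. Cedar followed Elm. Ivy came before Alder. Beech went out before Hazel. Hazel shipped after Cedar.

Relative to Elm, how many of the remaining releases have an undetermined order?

Forced before Elm: Juniper; forced after Elm: Alder, Cedar, and Hazel.
That leaves Beech, Fir, Ivy, and Larch with no forced order relative to Elm — 4.

4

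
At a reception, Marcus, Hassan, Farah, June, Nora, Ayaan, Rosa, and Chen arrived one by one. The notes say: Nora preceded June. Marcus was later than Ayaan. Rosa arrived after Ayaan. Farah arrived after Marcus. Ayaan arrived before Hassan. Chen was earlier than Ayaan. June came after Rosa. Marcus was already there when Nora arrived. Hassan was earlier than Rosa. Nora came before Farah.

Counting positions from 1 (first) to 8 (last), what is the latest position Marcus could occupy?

Marcus must come before Farah, June, and Nora — 3 guests forced after them.
Everything else can be placed before Marcus in some valid order, so Marcus can sit as late as position 8 − 3 = 5.

5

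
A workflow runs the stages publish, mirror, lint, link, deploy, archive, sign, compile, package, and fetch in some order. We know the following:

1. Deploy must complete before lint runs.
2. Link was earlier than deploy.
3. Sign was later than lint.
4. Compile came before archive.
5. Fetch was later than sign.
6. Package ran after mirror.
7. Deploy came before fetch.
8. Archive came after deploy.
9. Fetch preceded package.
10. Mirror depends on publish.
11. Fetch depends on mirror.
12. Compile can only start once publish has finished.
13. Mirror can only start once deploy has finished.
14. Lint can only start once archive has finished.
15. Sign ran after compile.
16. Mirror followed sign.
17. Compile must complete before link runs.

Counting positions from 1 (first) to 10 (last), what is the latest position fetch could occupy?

Fetch must come before package — 1 stage forced after it.
Everything else can be placed before fetch in some valid order, so fetch can sit as late as position 10 − 1 = 9.

9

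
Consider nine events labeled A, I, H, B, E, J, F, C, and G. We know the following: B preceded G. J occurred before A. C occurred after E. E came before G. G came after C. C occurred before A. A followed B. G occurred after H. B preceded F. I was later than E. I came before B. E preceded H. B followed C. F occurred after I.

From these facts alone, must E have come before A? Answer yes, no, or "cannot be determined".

yes

Chain the constraints: E → C → A. Each link is directly stated, so E comes before A.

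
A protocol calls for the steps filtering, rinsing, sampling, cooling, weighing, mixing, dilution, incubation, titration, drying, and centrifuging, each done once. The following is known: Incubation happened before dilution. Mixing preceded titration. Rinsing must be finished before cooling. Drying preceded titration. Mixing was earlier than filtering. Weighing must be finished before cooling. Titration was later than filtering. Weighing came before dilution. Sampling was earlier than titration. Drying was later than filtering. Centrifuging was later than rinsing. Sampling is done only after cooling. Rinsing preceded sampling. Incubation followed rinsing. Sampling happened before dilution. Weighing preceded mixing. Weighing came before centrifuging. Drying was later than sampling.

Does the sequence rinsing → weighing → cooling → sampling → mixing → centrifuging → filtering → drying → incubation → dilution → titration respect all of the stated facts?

Check each stated constraint against the proposed order — e.g. rinsing is ahead of incubation; weighing is ahead of dilution. Every pair is in the required order; nothing is violated.

yes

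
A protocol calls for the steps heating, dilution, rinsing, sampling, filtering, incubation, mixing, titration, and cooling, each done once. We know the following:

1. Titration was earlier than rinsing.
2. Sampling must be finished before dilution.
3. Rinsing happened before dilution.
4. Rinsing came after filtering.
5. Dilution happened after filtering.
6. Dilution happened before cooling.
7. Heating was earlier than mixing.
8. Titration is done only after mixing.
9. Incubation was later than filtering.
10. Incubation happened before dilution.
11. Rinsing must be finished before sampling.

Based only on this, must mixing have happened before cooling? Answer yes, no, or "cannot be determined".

yes

Chain the constraints: mixing → titration → rinsing → dilution → cooling. Each link is directly stated, so mixing comes before cooling.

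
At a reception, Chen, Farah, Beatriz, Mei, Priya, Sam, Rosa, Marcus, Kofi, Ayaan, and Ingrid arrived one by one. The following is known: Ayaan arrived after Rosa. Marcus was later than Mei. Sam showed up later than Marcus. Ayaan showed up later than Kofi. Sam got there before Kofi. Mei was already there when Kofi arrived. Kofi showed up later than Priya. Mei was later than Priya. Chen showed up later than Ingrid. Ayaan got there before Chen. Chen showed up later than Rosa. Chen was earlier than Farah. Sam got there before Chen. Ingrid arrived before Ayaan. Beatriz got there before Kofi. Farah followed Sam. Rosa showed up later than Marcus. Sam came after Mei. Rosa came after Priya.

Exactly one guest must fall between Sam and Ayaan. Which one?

Kofi

Tracing the constraints gives Sam → Kofi → Ayaan, so Kofi sits after Sam and before Ayaan.
No other guest is forced both after Sam and before Ayaan.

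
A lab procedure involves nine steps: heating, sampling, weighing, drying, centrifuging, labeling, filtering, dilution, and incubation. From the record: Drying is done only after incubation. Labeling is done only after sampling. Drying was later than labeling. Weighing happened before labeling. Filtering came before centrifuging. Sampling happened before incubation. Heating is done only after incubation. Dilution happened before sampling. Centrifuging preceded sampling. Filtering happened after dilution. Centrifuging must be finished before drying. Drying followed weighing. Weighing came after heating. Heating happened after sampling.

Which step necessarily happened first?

Dilution has a chain of constraints placing it before every other step, so dilution must be first.

dilution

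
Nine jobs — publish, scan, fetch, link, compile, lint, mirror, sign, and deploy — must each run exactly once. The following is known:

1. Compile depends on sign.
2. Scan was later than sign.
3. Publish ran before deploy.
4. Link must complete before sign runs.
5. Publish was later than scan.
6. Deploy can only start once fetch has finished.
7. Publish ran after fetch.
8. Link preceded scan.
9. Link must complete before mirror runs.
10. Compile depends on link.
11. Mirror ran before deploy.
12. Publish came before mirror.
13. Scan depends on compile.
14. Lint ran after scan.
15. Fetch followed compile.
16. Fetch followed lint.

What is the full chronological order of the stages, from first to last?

link, sign, compile, scan, lint, fetch, publish, mirror, deploy

The constraints fix every adjacent pair, so only one ordering works:
link → sign → compile → scan → lint → fetch → publish → mirror → deploy.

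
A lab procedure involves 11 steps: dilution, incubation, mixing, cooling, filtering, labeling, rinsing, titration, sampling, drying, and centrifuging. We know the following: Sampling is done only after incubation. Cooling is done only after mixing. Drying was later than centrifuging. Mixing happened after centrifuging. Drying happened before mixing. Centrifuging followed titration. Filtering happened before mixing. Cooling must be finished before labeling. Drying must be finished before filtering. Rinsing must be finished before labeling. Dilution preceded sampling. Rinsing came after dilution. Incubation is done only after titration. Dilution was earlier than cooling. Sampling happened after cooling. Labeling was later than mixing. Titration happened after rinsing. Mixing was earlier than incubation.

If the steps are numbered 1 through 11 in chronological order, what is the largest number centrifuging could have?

Centrifuging must come before cooling, drying, filtering, incubation, labeling, mixing, and sampling — 7 steps forced after it.
Everything else can be placed before centrifuging in some valid order, so centrifuging can sit as late as position 11 − 7 = 4.

4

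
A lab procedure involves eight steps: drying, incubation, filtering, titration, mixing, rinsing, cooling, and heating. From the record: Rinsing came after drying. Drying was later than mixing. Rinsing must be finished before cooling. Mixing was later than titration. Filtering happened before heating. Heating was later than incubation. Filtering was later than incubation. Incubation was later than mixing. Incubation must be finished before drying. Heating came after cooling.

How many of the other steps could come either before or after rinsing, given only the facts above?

Forced before rinsing: drying, incubation, mixing, and titration; forced after rinsing: cooling and heating.
That leaves filtering with no forced order relative to rinsing — 1.

1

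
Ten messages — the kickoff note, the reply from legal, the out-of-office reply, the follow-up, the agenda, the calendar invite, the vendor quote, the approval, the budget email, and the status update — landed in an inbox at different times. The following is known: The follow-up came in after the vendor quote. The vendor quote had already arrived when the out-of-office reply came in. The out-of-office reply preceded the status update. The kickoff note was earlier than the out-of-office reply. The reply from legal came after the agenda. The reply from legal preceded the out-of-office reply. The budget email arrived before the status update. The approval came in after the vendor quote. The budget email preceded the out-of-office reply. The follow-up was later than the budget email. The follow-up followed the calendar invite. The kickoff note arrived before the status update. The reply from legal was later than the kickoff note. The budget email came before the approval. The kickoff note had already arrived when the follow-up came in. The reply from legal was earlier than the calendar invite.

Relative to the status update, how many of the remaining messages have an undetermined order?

3

Forced before the status update: the agenda, the budget email, the kickoff note, the out-of-office reply, the reply from legal, and the vendor quote.
That leaves the approval, the calendar invite, and the follow-up with no forced order relative to the status update — 3.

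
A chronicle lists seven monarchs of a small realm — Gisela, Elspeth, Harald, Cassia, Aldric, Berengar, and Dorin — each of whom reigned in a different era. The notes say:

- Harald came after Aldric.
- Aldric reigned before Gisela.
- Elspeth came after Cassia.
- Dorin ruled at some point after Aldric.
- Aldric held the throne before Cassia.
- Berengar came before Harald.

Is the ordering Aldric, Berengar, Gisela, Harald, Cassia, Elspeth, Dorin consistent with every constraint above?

Check each stated constraint against the proposed order — e.g. Aldric is ahead of Cassia; Aldric is ahead of Dorin. Every pair is in the required order; nothing is violated.

yes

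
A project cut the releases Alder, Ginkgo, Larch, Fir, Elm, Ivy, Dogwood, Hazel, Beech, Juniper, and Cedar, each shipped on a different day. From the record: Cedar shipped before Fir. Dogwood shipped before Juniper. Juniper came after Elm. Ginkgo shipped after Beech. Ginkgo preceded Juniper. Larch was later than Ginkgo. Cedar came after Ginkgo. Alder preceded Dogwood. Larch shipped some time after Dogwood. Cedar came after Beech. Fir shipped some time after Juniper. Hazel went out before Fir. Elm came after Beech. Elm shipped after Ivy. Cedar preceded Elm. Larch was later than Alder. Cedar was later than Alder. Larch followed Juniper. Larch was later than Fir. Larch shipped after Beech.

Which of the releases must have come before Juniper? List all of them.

Alder, Beech, Cedar, Dogwood, Elm, Ginkgo, Ivy

Directly stated before Juniper: Dogwood, Elm, and Ginkgo.
Alder reaches Juniper via Alder → Dogwood → Juniper.
Beech reaches Juniper via Beech → Ginkgo → Juniper.
Cedar reaches Juniper via Cedar → Elm → Juniper.
Likewise Ivy reaches Juniper by chaining the stated constraints.
No chain forces Larch (or any of the others) ahead of Juniper.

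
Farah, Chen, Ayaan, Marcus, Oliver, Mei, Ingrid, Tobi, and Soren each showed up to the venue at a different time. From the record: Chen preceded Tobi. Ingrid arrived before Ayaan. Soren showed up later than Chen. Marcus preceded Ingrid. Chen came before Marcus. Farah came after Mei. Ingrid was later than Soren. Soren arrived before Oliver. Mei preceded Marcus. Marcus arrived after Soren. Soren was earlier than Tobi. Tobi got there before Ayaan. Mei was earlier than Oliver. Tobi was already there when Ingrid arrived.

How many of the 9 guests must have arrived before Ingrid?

Directly stated before Ingrid: Marcus, Soren, and Tobi.
Chen reaches Ingrid via Chen → Soren → Ingrid.
Mei reaches Ingrid via Mei → Marcus → Ingrid.
That's Chen, Marcus, Mei, Soren, and Tobi — 5 in all.

5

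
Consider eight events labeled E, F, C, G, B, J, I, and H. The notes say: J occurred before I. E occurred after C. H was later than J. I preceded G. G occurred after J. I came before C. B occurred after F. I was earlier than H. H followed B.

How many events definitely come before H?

Directly stated before H: B, I, and J.
F reaches H via F → B → H.
That's B, F, I, and J — 4 in all.

4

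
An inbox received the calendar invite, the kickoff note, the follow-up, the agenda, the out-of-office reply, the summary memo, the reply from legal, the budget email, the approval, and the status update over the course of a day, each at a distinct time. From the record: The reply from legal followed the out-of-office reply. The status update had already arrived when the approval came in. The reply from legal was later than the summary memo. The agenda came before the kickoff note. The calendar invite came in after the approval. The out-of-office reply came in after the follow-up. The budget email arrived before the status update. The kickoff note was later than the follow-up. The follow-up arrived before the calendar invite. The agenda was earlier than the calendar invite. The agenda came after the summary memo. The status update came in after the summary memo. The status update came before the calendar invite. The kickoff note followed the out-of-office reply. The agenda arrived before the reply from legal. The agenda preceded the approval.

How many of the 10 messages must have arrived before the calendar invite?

6

Directly stated before the calendar invite: the agenda, the approval, the follow-up, and the status update.
The budget email reaches the calendar invite via the budget email → the status update → the calendar invite.
The summary memo reaches the calendar invite via the summary memo → the agenda → the calendar invite.
No chain forces the reply from legal (or any of the others) ahead of the calendar invite.
That's the agenda, the approval, the budget email, the follow-up, the status update, and the summary memo — 6 in all.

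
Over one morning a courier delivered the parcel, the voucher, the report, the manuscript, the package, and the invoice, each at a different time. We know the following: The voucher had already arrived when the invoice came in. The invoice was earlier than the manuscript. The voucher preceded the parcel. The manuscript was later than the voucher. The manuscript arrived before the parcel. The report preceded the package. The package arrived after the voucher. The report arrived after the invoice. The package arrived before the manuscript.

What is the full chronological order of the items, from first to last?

the voucher, the invoice, the report, the package, the manuscript, the parcel

The constraints fix every adjacent pair, so only one ordering works:
the voucher → the invoice → the report → the package → the manuscript → the parcel.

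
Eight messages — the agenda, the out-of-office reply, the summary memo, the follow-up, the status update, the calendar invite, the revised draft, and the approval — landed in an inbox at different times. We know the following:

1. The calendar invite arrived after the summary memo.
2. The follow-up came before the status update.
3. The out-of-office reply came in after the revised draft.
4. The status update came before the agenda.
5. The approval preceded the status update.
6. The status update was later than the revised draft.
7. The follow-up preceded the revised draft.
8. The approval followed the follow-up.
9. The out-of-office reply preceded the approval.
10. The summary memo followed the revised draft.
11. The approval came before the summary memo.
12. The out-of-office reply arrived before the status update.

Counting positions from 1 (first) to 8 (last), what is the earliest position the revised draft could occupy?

2

The follow-up must come before the revised draft — 1 forced predecessor.
Nothing else is forced ahead of the revised draft, so its earliest slot is position 1 + 1 = 2.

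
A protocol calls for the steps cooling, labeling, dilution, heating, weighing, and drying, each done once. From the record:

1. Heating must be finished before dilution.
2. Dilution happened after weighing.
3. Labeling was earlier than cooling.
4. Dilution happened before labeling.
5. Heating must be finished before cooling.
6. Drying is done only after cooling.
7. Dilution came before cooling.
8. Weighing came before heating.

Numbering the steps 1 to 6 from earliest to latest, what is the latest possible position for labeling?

Labeling must come before cooling and drying — 2 steps forced after it.
Everything else can be placed before labeling in some valid order, so labeling can sit as late as position 6 − 2 = 4.

4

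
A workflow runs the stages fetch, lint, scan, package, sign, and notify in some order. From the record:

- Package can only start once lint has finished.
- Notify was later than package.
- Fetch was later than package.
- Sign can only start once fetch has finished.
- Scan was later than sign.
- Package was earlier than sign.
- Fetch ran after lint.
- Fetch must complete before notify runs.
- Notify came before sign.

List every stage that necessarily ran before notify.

Directly stated before notify: fetch and package.
Lint reaches notify via lint → fetch → notify.
No chain forces sign (or any of the others) ahead of notify.

fetch, lint, package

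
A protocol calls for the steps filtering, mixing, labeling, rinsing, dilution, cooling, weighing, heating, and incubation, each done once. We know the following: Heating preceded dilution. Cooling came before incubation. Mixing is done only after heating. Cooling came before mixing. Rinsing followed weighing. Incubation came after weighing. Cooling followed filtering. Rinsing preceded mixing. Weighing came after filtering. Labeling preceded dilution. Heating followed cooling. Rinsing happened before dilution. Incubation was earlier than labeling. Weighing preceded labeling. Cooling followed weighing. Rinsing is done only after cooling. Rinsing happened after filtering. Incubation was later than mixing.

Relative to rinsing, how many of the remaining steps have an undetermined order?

Forced before rinsing: cooling, filtering, and weighing; forced after rinsing: dilution, incubation, labeling, and mixing.
That leaves heating with no forced order relative to rinsing — 1.

1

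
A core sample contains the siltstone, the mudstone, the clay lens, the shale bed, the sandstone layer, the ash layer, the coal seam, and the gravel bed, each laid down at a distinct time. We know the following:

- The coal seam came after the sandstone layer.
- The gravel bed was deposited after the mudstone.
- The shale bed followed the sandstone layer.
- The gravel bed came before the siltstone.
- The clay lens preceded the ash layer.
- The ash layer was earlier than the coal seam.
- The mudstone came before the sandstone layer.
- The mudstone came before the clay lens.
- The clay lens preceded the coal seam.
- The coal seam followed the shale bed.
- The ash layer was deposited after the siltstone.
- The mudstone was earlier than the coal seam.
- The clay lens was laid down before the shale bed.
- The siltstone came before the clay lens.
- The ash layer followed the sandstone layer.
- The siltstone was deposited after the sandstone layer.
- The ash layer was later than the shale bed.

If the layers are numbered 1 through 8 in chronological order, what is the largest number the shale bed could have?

6

The shale bed must come before the ash layer and the coal seam — 2 layers forced after it.
Everything else can be placed before the shale bed in some valid order, so the shale bed can sit as late as position 8 − 2 = 6.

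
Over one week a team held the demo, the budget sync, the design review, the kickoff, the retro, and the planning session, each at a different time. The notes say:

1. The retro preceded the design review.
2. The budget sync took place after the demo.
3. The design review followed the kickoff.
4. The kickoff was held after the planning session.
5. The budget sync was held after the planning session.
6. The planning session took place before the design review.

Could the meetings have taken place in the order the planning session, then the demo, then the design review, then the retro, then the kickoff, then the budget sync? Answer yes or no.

The constraints require the retro before the design review, but in the proposed sequence the design review appears ahead of the retro. That one violation is enough.

no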